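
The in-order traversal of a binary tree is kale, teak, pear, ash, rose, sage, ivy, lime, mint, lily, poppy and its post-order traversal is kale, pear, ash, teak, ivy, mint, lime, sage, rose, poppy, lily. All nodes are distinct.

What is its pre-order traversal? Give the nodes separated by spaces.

lily rose teak kale ash pear sage lime ivy mint poppy

The last element of post-order is the root; it splits in-order into left and right subtrees.
Root lily: left subtree has 9 nodes {kale, teak, pear, ash, rose, sage, ivy, lime, mint}, right has 1 {poppy}.
  Root rose: left subtree has 4 nodes {kale, teak, pear, ash}, right has 4 {sage, ivy, lime, mint}.
    Root teak: left subtree has 1 node {kale}, right has 2 {pear, ash}.
      Root ash: left subtree has 1 node {pear}, right has 0 { }.
    Root sage: left subtree has 0 nodes { }, right has 3 {ivy, lime, mint}.
      Root lime: left subtree has 1 node {ivy}, right has 1 {mint}.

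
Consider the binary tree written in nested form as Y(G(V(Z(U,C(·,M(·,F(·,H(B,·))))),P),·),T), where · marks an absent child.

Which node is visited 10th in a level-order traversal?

F

Level-order visits nodes level by level from the root, left to right within each level.
Level 0: Y
Level 1: G, T
Level 2: V
Level 3: Z, P
Level 4: U, C
Level 5: M
Level 6: F
Level 7: H
Level 8: B
Full level-order sequence: Y, G, T, V, Z, P, U, C, M, F, H, B.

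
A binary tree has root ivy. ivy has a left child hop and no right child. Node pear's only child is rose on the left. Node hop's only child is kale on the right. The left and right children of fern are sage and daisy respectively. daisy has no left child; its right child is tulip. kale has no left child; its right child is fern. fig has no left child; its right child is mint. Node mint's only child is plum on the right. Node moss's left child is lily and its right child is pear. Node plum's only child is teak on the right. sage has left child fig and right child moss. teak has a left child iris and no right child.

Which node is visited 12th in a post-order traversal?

daisy

Post-order visits the left subtree, then the right subtree, then the node.
At ivy: go left to hop.
  At hop: no left child.
  At hop: go right to kale.
    At kale: no left child.
    At kale: go right to fern.
      At fern: go left to sage.
        At sage: go left to fig.
          At fig: no left child.
          At fig: go right to mint.
            At mint: no left child.
            At mint: go right to plum.
              At plum: no left child.
              At plum: go right to teak.
                At teak: go left to iris.
                  iris is a leaf — visit iris.
                At teak: no right child.
                Visit teak.
              Visit plum.
            Visit mint.
          Visit fig.
        At sage: go right to moss.
          At moss: go left to lily.
            lily is a leaf — visit lily.
          At moss: go right to pear.
            At pear: go left to rose.
              rose is a leaf — visit rose.
            At pear: no right child.
            Visit pear.
          Visit moss.
        Visit sage.
      At fern: go right to daisy.
        At daisy: no left child.
        At daisy: go right to tulip.
          tulip is a leaf — visit tulip.
        Visit daisy.
      Visit fern.
    Visit kale.
  Visit hop.
At ivy: no right child.
Visit ivy.
Full post-order sequence: iris, teak, plum, mint, fig, lily, rose, pear, moss, sage, tulip, daisy, fern, kale, hop, ivy.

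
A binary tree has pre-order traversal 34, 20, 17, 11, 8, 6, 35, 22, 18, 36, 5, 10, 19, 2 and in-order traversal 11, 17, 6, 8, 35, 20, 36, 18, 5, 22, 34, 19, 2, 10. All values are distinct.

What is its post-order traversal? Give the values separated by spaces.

11 6 35 8 17 36 5 18 22 20 2 19 10 34

The first element of pre-order is the root; it splits in-order into left and right subtrees.
Root 34: left subtree has 10 nodes {11, 17, 6, 8, 35, 20, 36, 18, 5, 22}, right has 3 {19, 2, 10}.
  Root 20: left subtree has 5 nodes {11, 17, 6, 8, 35}, right has 4 {36, 18, 5, 22}.
    Root 17: left subtree has 1 node {11}, right has 3 {6, 8, 35}.
      Root 8: left subtree has 1 node {6}, right has 1 {35}.
    Root 22: left subtree has 3 nodes {36, 18, 5}, right has 0 { }.
      Root 18: left subtree has 1 node {36}, right has 1 {5}.
  Root 10: left subtree has 2 nodes {19, 2}, right has 0 { }.
    Root 19: left subtree has 0 nodes { }, right has 1 {2}.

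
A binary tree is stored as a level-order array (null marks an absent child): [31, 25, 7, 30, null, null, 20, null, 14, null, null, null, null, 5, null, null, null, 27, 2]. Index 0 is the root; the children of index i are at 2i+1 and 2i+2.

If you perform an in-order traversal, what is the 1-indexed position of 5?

8

In-order visits the left subtree, then the node, then the right subtree.
At 31: go left to 25.
  At 25: go left to 30.
    At 30: no left child.
    Visit 30.
    At 30: go right to 14.
      At 14: go left to 27.
        27 is a leaf — visit 27.
      Visit 14.
      At 14: go right to 2.
        2 is a leaf — visit 2.
  Visit 25.
  At 25: no right child.
Visit 31.
At 31: go right to 7.
  At 7: no left child.
  Visit 7.
  At 7: go right to 20.
    At 20: go left to 5.
      5 is a leaf — visit 5.
    Visit 20.
    At 20: no right child.
Full in-order sequence: 30, 27, 14, 2, 25, 31, 7, 5, 20.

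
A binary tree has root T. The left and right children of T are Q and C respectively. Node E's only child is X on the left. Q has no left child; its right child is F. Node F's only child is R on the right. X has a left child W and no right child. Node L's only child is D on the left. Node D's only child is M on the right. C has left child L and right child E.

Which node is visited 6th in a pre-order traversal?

L

Pre-order visits the node, then its left subtree, then its right subtree.
Visit T.
At T: go left to Q.
  Visit Q.
  At Q: no left child.
  At Q: go right to F.
    Visit F.
    At F: no left child.
    At F: go right to R.
      R is a leaf — visit R.
At T: go right to C.
  Visit C.
  At C: go left to L.
    Visit L.
    At L: go left to D.
      Visit D.
      At D: no left child.
      At D: go right to M.
        M is a leaf — visit M.
    At L: no right child.
  At C: go right to E.
    Visit E.
    At E: go left to X.
      Visit X.
      At X: go left to W.
        W is a leaf — visit W.
      At X: no right child.
    At E: no right child.
Full pre-order sequence: T, Q, F, R, C, L, D, M, E, X, W.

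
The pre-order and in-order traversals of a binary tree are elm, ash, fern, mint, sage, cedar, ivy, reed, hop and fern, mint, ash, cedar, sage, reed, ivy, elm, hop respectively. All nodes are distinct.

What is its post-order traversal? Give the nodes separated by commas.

mint, fern, cedar, reed, ivy, sage, ash, hop, elm

The first element of pre-order is the root; it splits in-order into left and right subtrees.
Root elm: left subtree has 7 nodes {fern, mint, ash, cedar, sage, reed, ivy}, right has 1 {hop}.
  Root ash: left subtree has 2 nodes {fern, mint}, right has 4 {cedar, sage, reed, ivy}.
    Root fern: left subtree has 0 nodes { }, right has 1 {mint}.
    Root sage: left subtree has 1 node {cedar}, right has 2 {reed, ivy}.
      Root ivy: left subtree has 1 node {reed}, right has 0 { }.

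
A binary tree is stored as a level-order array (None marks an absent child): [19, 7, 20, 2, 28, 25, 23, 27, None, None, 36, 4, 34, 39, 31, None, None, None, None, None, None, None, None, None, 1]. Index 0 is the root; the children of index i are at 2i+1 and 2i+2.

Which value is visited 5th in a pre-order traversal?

28

Pre-order visits the node, then its left subtree, then its right subtree.
Visit 19.
At 19: go left to 7.
  Visit 7.
  At 7: go left to 2.
    Visit 2.
    At 2: go left to 27.
      27 is a leaf — visit 27.
    At 2: no right child.
  At 7: go right to 28.
    Visit 28.
    At 28: no left child.
    At 28: go right to 36.
      36 is a leaf — visit 36.
At 19: go right to 20.
  Visit 20.
  At 20: go left to 25.
    Visit 25.
    At 25: go left to 4.
      Visit 4.
      At 4: no left child.
      At 4: go right to 1.
        1 is a leaf — visit 1.
    At 25: go right to 34.
      34 is a leaf — visit 34.
  At 20: go right to 23.
    Visit 23.
    At 23: go left to 39.
      39 is a leaf — visit 39.
    At 23: go right to 31.
      31 is a leaf — visit 31.
Full pre-order sequence: 19, 7, 2, 27, 28, 36, 20, 25, 4, 1, 34, 23, 39, 31.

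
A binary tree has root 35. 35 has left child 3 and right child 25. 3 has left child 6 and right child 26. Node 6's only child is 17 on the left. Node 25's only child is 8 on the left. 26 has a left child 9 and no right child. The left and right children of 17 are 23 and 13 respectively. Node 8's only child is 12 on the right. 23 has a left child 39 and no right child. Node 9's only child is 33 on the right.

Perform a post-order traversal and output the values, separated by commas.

Post-order visits the left subtree, then the right subtree, then the node.
At 35: go left to 3.
  At 3: go left to 6.
    At 6: go left to 17.
      At 17: go left to 23.
        At 23: go left to 39.
          39 is a leaf — visit 39.
        At 23: no right child.
        Visit 23.
      At 17: go right to 13.
        13 is a leaf — visit 13.
      Visit 17.
    At 6: no right child.
    Visit 6.
  At 3: go right to 26.
    At 26: go left to 9.
      At 9: no left child.
      At 9: go right to 33.
        33 is a leaf — visit 33.
      Visit 9.
    At 26: no right child.
    Visit 26.
  Visit 3.
At 35: go right to 25.
  At 25: go left to 8.
    At 8: no left child.
    At 8: go right to 12.
      12 is a leaf — visit 12.
    Visit 8.
  At 25: no right child.
  Visit 25.
Visit 35.

39, 23, 13, 17, 6, 33, 9, 26, 3, 12, 8, 25, 35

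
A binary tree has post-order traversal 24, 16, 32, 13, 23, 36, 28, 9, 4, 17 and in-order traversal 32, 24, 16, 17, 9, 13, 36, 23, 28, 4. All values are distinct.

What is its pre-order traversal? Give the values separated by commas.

The last element of post-order is the root; it splits in-order into left and right subtrees.
Root 17: left subtree has 3 nodes {32, 24, 16}, right has 6 {9, 13, 36, 23, 28, 4}.
  Root 32: left subtree has 0 nodes { }, right has 2 {24, 16}.
    Root 16: left subtree has 1 node {24}, right has 0 { }.
  Root 4: left subtree has 5 nodes {9, 13, 36, 23, 28}, right has 0 { }.
    Root 9: left subtree has 0 nodes { }, right has 4 {13, 36, 23, 28}.
      Root 28: left subtree has 3 nodes {13, 36, 23}, right has 0 { }.
        Root 36: left subtree has 1 node {13}, right has 1 {23}.

17, 32, 16, 24, 4, 9, 28, 36, 13, 23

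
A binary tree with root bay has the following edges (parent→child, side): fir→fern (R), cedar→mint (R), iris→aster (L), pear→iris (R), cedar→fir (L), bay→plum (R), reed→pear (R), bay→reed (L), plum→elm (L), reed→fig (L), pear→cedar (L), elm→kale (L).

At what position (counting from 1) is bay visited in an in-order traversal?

10

In-order visits the left subtree, then the node, then the right subtree.
At bay: go left to reed.
  At reed: go left to fig.
    fig is a leaf — visit fig.
  Visit reed.
  At reed: go right to pear.
    At pear: go left to cedar.
      At cedar: go left to fir.
        At fir: no left child.
        Visit fir.
        At fir: go right to fern.
          fern is a leaf — visit fern.
      Visit cedar.
      At cedar: go right to mint.
        mint is a leaf — visit mint.
    Visit pear.
    At pear: go right to iris.
      At iris: go left to aster.
        aster is a leaf — visit aster.
      Visit iris.
      At iris: no right child.
Visit bay.
At bay: go right to plum.
  At plum: go left to elm.
    At elm: go left to kale.
      kale is a leaf — visit kale.
    Visit elm.
    At elm: no right child.
  Visit plum.
  At plum: no right child.
Full in-order sequence: fig, reed, fir, fern, cedar, mint, pear, aster, iris, bay, kale, elm, plum.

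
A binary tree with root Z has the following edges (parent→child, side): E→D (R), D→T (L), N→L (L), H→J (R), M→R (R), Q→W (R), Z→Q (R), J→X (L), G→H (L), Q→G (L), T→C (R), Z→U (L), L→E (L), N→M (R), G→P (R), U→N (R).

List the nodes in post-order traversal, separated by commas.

C, T, D, E, L, R, M, N, U, X, J, H, P, G, W, Q, Z

Post-order visits the left subtree, then the right subtree, then the node.
At Z: go left to U.
  At U: no left child.
  At U: go right to N.
    At N: go left to L.
      At L: go left to E.
        At E: no left child.
        At E: go right to D.
          At D: go left to T.
            At T: no left child.
            At T: go right to C.
              C is a leaf — visit C.
            Visit T.
          At D: no right child.
          Visit D.
        Visit E.
      At L: no right child.
      Visit L.
    At N: go right to M.
      At M: no left child.
      At M: go right to R.
        R is a leaf — visit R.
      Visit M.
    Visit N.
  Visit U.
At Z: go right to Q.
  At Q: go left to G.
    At G: go left to H.
      At H: no left child.
      At H: go right to J.
        At J: go left to X.
          X is a leaf — visit X.
        At J: no right child.
        Visit J.
      Visit H.
    At G: go right to P.
      P is a leaf — visit P.
    Visit G.
  At Q: go right to W.
    W is a leaf — visit W.
  Visit Q.
Visit Z.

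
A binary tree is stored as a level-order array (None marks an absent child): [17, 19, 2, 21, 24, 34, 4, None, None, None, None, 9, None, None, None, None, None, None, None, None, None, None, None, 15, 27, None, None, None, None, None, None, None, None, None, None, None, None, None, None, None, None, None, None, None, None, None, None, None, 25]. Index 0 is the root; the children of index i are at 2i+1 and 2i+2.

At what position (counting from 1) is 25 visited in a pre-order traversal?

9

Pre-order visits the node, then its left subtree, then its right subtree.
Visit 17.
At 17: go left to 19.
  Visit 19.
  At 19: go left to 21.
    21 is a leaf — visit 21.
  At 19: go right to 24.
    24 is a leaf — visit 24.
At 17: go right to 2.
  Visit 2.
  At 2: go left to 34.
    Visit 34.
    At 34: go left to 9.
      Visit 9.
      At 9: go left to 15.
        Visit 15.
        At 15: no left child.
        At 15: go right to 25.
          25 is a leaf — visit 25.
      At 9: go right to 27.
        27 is a leaf — visit 27.
    At 34: no right child.
  At 2: go right to 4.
    4 is a leaf — visit 4.
Full pre-order sequence: 17, 19, 21, 24, 2, 34, 9, 15, 25, 27, 4.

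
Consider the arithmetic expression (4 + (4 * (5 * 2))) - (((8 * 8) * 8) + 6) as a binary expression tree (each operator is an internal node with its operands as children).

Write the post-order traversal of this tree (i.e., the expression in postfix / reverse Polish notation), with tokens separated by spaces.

Post-order on an expression tree gives postfix notation: for each operator, emit left operand, right operand, then the operator.

4 4 5 2 * * + 8 8 * 8 * 6 + -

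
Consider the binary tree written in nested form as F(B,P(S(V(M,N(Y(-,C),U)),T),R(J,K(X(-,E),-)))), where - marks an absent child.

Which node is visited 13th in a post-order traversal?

K

Post-order visits the left subtree, then the right subtree, then the node.
At F: go left to B.
  B is a leaf — visit B.
At F: go right to P.
  At P: go left to S.
    At S: go left to V.
      At V: go left to M.
        M is a leaf — visit M.
      At V: go right to N.
        At N: go left to Y.
          At Y: no left child.
          At Y: go right to C.
            C is a leaf — visit C.
          Visit Y.
        At N: go right to U.
          U is a leaf — visit U.
        Visit N.
      Visit V.
    At S: go right to T.
      T is a leaf — visit T.
    Visit S.
  At P: go right to R.
    At R: go left to J.
      J is a leaf — visit J.
    At R: go right to K.
      At K: go left to X.
        At X: no left child.
        At X: go right to E.
          E is a leaf — visit E.
        Visit X.
      At K: no right child.
      Visit K.
    Visit R.
  Visit P.
Visit F.
Full post-order sequence: B, M, C, Y, U, N, V, T, S, J, E, X, K, R, P, F.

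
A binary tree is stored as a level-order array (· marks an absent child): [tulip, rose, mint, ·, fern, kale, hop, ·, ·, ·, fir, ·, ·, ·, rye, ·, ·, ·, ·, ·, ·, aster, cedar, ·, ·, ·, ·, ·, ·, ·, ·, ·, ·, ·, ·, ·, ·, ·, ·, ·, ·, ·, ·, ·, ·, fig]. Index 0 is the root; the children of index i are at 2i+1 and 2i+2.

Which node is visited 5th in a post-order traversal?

fern

Post-order visits the left subtree, then the right subtree, then the node.
At tulip: go left to rose.
  At rose: no left child.
  At rose: go right to fern.
    At fern: no left child.
    At fern: go right to fir.
      At fir: go left to aster.
        aster is a leaf — visit aster.
      At fir: go right to cedar.
        At cedar: go left to fig.
          fig is a leaf — visit fig.
        At cedar: no right child.
        Visit cedar.
      Visit fir.
    Visit fern.
  Visit rose.
At tulip: go right to mint.
  At mint: go left to kale.
    kale is a leaf — visit kale.
  At mint: go right to hop.
    At hop: no left child.
    At hop: go right to rye.
      rye is a leaf — visit rye.
    Visit hop.
  Visit mint.
Visit tulip.
Full post-order sequence: aster, fig, cedar, fir, fern, rose, kale, rye, hop, mint, tulip.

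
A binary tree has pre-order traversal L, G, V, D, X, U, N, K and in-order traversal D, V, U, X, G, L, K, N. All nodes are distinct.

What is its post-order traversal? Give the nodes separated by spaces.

The first element of pre-order is the root; it splits in-order into left and right subtrees.
Root L: left subtree has 5 nodes {D, V, U, X, G}, right has 2 {K, N}.
  Root G: left subtree has 4 nodes {D, V, U, X}, right has 0 { }.
    Root V: left subtree has 1 node {D}, right has 2 {U, X}.
      Root X: left subtree has 1 node {U}, right has 0 { }.
  Root N: left subtree has 1 node {K}, right has 0 { }.

D U X V G K N L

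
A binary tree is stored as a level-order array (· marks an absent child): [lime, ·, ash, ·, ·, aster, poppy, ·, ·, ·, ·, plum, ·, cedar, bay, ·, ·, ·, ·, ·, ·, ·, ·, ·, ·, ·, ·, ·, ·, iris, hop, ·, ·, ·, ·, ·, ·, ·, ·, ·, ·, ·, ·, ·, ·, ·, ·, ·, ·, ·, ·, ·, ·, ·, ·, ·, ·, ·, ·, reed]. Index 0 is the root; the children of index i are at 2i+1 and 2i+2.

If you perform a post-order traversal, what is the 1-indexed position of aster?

2

Post-order visits the left subtree, then the right subtree, then the node.
At lime: no left child.
At lime: go right to ash.
  At ash: go left to aster.
    At aster: go left to plum.
      plum is a leaf — visit plum.
    At aster: no right child.
    Visit aster.
  At ash: go right to poppy.
    At poppy: go left to cedar.
      cedar is a leaf — visit cedar.
    At poppy: go right to bay.
      At bay: go left to iris.
        At iris: go left to reed.
          reed is a leaf — visit reed.
        At iris: no right child.
        Visit iris.
      At bay: go right to hop.
        hop is a leaf — visit hop.
      Visit bay.
    Visit poppy.
  Visit ash.
Visit lime.
Full post-order sequence: plum, aster, cedar, reed, iris, hop, bay, poppy, ash, lime.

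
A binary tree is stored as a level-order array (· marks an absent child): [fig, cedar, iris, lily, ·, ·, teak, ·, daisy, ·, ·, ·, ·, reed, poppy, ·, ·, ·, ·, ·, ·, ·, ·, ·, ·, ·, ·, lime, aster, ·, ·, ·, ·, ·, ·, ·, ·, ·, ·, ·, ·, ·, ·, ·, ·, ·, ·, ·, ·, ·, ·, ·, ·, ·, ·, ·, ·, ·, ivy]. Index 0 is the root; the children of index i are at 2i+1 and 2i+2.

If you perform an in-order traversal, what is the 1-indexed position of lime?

In-order visits the left subtree, then the node, then the right subtree.
At fig: go left to cedar.
  At cedar: go left to lily.
    At lily: no left child.
    Visit lily.
    At lily: go right to daisy.
      daisy is a leaf — visit daisy.
  Visit cedar.
  At cedar: no right child.
Visit fig.
At fig: go right to iris.
  At iris: no left child.
  Visit iris.
  At iris: go right to teak.
    At teak: go left to reed.
      At reed: go left to lime.
        lime is a leaf — visit lime.
      Visit reed.
      At reed: go right to aster.
        At aster: no left child.
        Visit aster.
        At aster: go right to ivy.
          ivy is a leaf — visit ivy.
    Visit teak.
    At teak: go right to poppy.
      poppy is a leaf — visit poppy.
Full in-order sequence: lily, daisy, cedar, fig, iris, lime, reed, aster, ivy, teak, poppy.

6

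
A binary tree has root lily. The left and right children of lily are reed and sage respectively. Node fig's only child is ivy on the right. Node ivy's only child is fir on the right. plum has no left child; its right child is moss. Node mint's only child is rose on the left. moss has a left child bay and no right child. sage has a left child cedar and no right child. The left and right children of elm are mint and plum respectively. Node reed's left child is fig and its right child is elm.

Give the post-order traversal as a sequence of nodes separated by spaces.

fir ivy fig rose mint bay moss plum elm reed cedar sage lily

Post-order visits the left subtree, then the right subtree, then the node.
At lily: go left to reed.
  At reed: go left to fig.
    At fig: no left child.
    At fig: go right to ivy.
      At ivy: no left child.
      At ivy: go right to fir.
        fir is a leaf — visit fir.
      Visit ivy.
    Visit fig.
  At reed: go right to elm.
    At elm: go left to mint.
      At mint: go left to rose.
        rose is a leaf — visit rose.
      At mint: no right child.
      Visit mint.
    At elm: go right to plum.
      At plum: no left child.
      At plum: go right to moss.
        At moss: go left to bay.
          bay is a leaf — visit bay.
        At moss: no right child.
        Visit moss.
      Visit plum.
    Visit elm.
  Visit reed.
At lily: go right to sage.
  At sage: go left to cedar.
    cedar is a leaf — visit cedar.
  At sage: no right child.
  Visit sage.
Visit lily.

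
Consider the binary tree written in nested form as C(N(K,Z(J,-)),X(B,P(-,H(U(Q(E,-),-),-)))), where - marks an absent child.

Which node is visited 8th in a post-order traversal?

U

Post-order visits the left subtree, then the right subtree, then the node.
At C: go left to N.
  At N: go left to K.
    K is a leaf — visit K.
  At N: go right to Z.
    At Z: go left to J.
      J is a leaf — visit J.
    At Z: no right child.
    Visit Z.
  Visit N.
At C: go right to X.
  At X: go left to B.
    B is a leaf — visit B.
  At X: go right to P.
    At P: no left child.
    At P: go right to H.
      At H: go left to U.
        At U: go left to Q.
          At Q: go left to E.
            E is a leaf — visit E.
          At Q: no right child.
          Visit Q.
        At U: no right child.
        Visit U.
      At H: no right child.
      Visit H.
    Visit P.
  Visit X.
Visit C.
Full post-order sequence: K, J, Z, N, B, E, Q, U, H, P, X, C.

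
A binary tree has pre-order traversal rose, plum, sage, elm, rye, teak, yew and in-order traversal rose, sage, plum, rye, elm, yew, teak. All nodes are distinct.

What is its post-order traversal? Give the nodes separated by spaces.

sage rye yew teak elm plum rose

The first element of pre-order is the root; it splits in-order into left and right subtrees.
Root rose: left subtree has 0 nodes { }, right has 6 {sage, plum, rye, elm, yew, teak}.
  Root plum: left subtree has 1 node {sage}, right has 4 {rye, elm, yew, teak}.
    Root elm: left subtree has 1 node {rye}, right has 2 {yew, teak}.
      Root teak: left subtree has 1 node {yew}, right has 0 { }.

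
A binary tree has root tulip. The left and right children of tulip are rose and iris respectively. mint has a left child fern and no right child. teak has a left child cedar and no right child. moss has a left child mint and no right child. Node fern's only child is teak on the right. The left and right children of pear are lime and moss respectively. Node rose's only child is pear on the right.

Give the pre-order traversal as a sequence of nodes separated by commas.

tulip, rose, pear, lime, moss, mint, fern, teak, cedar, iris

Pre-order visits the node, then its left subtree, then its right subtree.
Visit tulip.
At tulip: go left to rose.
  Visit rose.
  At rose: no left child.
  At rose: go right to pear.
    Visit pear.
    At pear: go left to lime.
      lime is a leaf — visit lime.
    At pear: go right to moss.
      Visit moss.
      At moss: go left to mint.
        Visit mint.
        At mint: go left to fern.
          Visit fern.
          At fern: no left child.
          At fern: go right to teak.
            Visit teak.
            At teak: go left to cedar.
              cedar is a leaf — visit cedar.
            At teak: no right child.
        At mint: no right child.
      At moss: no right child.
At tulip: go right to iris.
  iris is a leaf — visit iris.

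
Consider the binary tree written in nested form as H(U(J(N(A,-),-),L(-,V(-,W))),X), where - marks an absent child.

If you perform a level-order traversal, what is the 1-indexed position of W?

9

Level-order visits nodes level by level from the root, left to right within each level.
Level 0: H
Level 1: U, X
Level 2: J, L
Level 3: N, V
Level 4: A, W
Full level-order sequence: H, U, X, J, L, N, V, A, W.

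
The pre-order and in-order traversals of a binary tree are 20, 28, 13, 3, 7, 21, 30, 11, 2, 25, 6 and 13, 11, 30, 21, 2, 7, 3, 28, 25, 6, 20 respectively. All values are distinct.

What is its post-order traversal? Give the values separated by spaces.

11 30 2 21 7 3 13 6 25 28 20

The first element of pre-order is the root; it splits in-order into left and right subtrees.
Root 20: left subtree has 10 nodes {13, 11, 30, 21, 2, 7, 3, 28, 25, 6}, right has 0 { }.
  Root 28: left subtree has 7 nodes {13, 11, 30, 21, 2, 7, 3}, right has 2 {25, 6}.
    Root 13: left subtree has 0 nodes { }, right has 6 {11, 30, 21, 2, 7, 3}.
      Root 3: left subtree has 5 nodes {11, 30, 21, 2, 7}, right has 0 { }.
        Root 7: left subtree has 4 nodes {11, 30, 21, 2}, right has 0 { }.
          Root 21: left subtree has 2 nodes {11, 30}, right has 1 {2}.
            Root 30: left subtree has 1 node {11}, right has 0 { }.
    Root 25: left subtree has 0 nodes { }, right has 1 {6}.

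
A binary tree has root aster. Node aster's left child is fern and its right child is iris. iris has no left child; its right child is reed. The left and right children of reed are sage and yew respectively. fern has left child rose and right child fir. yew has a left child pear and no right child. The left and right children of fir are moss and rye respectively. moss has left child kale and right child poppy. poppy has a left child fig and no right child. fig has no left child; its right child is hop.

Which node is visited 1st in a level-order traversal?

Level-order visits nodes level by level from the root, left to right within each level.
Level 0: aster
Level 1: fern, iris
Level 2: rose, fir, reed
Level 3: moss, rye, sage, yew
Level 4: kale, poppy, pear
Level 5: fig
Level 6: hop
Full level-order sequence: aster, fern, iris, rose, fir, reed, moss, rye, sage, yew, kale, poppy, pear, fig, hop.

aster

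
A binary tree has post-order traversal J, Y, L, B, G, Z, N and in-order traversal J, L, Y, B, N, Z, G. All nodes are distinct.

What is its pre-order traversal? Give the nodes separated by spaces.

N B L J Y Z G

The last element of post-order is the root; it splits in-order into left and right subtrees.
Root N: left subtree has 4 nodes {J, L, Y, B}, right has 2 {Z, G}.
  Root B: left subtree has 3 nodes {J, L, Y}, right has 0 { }.
    Root L: left subtree has 1 node {J}, right has 1 {Y}.
  Root Z: left subtree has 0 nodes { }, right has 1 {G}.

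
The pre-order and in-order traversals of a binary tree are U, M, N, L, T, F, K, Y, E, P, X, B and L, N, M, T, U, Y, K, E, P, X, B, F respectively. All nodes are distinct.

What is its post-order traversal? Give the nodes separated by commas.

L, N, T, M, Y, B, X, P, E, K, F, U

The first element of pre-order is the root; it splits in-order into left and right subtrees.
Root U: left subtree has 4 nodes {L, N, M, T}, right has 7 {Y, K, E, P, X, B, F}.
  Root M: left subtree has 2 nodes {L, N}, right has 1 {T}.
    Root N: left subtree has 1 node {L}, right has 0 { }.
  Root F: left subtree has 6 nodes {Y, K, E, P, X, B}, right has 0 { }.
    Root K: left subtree has 1 node {Y}, right has 4 {E, P, X, B}.
      Root E: left subtree has 0 nodes { }, right has 3 {P, X, B}.
        Root P: left subtree has 0 nodes { }, right has 2 {X, B}.
          Root X: left subtree has 0 nodes { }, right has 1 {B}.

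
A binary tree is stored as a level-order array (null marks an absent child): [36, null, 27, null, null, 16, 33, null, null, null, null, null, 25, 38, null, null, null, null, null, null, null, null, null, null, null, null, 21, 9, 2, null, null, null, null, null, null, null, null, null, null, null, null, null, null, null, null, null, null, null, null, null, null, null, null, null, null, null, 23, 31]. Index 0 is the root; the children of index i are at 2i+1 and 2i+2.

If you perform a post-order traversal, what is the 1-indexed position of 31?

6

Post-order visits the left subtree, then the right subtree, then the node.
At 36: no left child.
At 36: go right to 27.
  At 27: go left to 16.
    At 16: no left child.
    At 16: go right to 25.
      At 25: no left child.
      At 25: go right to 21.
        21 is a leaf — visit 21.
      Visit 25.
    Visit 16.
  At 27: go right to 33.
    At 33: go left to 38.
      At 38: go left to 9.
        At 9: no left child.
        At 9: go right to 23.
          23 is a leaf — visit 23.
        Visit 9.
      At 38: go right to 2.
        At 2: go left to 31.
          31 is a leaf — visit 31.
        At 2: no right child.
        Visit 2.
      Visit 38.
    At 33: no right child.
    Visit 33.
  Visit 27.
Visit 36.
Full post-order sequence: 21, 25, 16, 23, 9, 31, 2, 38, 33, 27, 36.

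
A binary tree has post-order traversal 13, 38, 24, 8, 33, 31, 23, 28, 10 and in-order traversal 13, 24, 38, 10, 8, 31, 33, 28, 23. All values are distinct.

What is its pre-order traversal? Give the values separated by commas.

The last element of post-order is the root; it splits in-order into left and right subtrees.
Root 10: left subtree has 3 nodes {13, 24, 38}, right has 5 {8, 31, 33, 28, 23}.
  Root 24: left subtree has 1 node {13}, right has 1 {38}.
  Root 28: left subtree has 3 nodes {8, 31, 33}, right has 1 {23}.
    Root 31: left subtree has 1 node {8}, right has 1 {33}.

10, 24, 13, 38, 28, 31, 8, 33, 23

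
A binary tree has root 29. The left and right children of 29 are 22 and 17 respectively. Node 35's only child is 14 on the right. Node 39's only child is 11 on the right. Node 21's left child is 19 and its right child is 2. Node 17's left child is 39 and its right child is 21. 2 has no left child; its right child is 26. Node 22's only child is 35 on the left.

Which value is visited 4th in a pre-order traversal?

Pre-order visits the node, then its left subtree, then its right subtree.
Visit 29.
At 29: go left to 22.
  Visit 22.
  At 22: go left to 35.
    Visit 35.
    At 35: no left child.
    At 35: go right to 14.
      14 is a leaf — visit 14.
  At 22: no right child.
At 29: go right to 17.
  Visit 17.
  At 17: go left to 39.
    Visit 39.
    At 39: no left child.
    At 39: go right to 11.
      11 is a leaf — visit 11.
  At 17: go right to 21.
    Visit 21.
    At 21: go left to 19.
      19 is a leaf — visit 19.
    At 21: go right to 2.
      Visit 2.
      At 2: no left child.
      At 2: go right to 26.
        26 is a leaf — visit 26.
Full pre-order sequence: 29, 22, 35, 14, 17, 39, 11, 21, 19, 2, 26.

14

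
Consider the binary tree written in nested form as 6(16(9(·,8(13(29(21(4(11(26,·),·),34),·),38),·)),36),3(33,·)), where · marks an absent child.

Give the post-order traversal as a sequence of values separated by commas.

26, 11, 4, 34, 21, 29, 38, 13, 8, 9, 36, 16, 33, 3, 6

Post-order visits the left subtree, then the right subtree, then the node.
At 6: go left to 16.
  At 16: go left to 9.
    At 9: no left child.
    At 9: go right to 8.
      At 8: go left to 13.
        At 13: go left to 29.
          At 29: go left to 21.
            At 21: go left to 4.
              At 4: go left to 11.
                At 11: go left to 26.
                  26 is a leaf — visit 26.
                At 11: no right child.
                Visit 11.
              At 4: no right child.
              Visit 4.
            At 21: go right to 34.
              34 is a leaf — visit 34.
            Visit 21.
          At 29: no right child.
          Visit 29.
        At 13: go right to 38.
          38 is a leaf — visit 38.
        Visit 13.
      At 8: no right child.
      Visit 8.
    Visit 9.
  At 16: go right to 36.
    36 is a leaf — visit 36.
  Visit 16.
At 6: go right to 3.
  At 3: go left to 33.
    33 is a leaf — visit 33.
  At 3: no right child.
  Visit 3.
Visit 6.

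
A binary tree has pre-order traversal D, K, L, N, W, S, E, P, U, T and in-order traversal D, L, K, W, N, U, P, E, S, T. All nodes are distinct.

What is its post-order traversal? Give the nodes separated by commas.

L, W, U, P, E, T, S, N, K, D

The first element of pre-order is the root; it splits in-order into left and right subtrees.
Root D: left subtree has 0 nodes { }, right has 9 {L, K, W, N, U, P, E, S, T}.
  Root K: left subtree has 1 node {L}, right has 7 {W, N, U, P, E, S, T}.
    Root N: left subtree has 1 node {W}, right has 5 {U, P, E, S, T}.
      Root S: left subtree has 3 nodes {U, P, E}, right has 1 {T}.
        Root E: left subtree has 2 nodes {U, P}, right has 0 { }.
          Root P: left subtree has 1 node {U}, right has 0 { }.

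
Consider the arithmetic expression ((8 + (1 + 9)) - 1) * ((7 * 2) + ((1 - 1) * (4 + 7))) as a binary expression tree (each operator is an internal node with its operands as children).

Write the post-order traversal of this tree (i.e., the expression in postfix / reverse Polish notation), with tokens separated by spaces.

Post-order on an expression tree gives postfix notation: for each operator, emit left operand, right operand, then the operator.

8 1 9 + + 1 - 7 2 * 1 1 - 4 7 + * + *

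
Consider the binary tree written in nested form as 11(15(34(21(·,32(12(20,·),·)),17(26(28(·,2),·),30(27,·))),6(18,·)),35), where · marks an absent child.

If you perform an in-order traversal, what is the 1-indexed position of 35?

16

In-order visits the left subtree, then the node, then the right subtree.
At 11: go left to 15.
  At 15: go left to 34.
    At 34: go left to 21.
      At 21: no left child.
      Visit 21.
      At 21: go right to 32.
        At 32: go left to 12.
          At 12: go left to 20.
            20 is a leaf — visit 20.
          Visit 12.
          At 12: no right child.
        Visit 32.
        At 32: no right child.
    Visit 34.
    At 34: go right to 17.
      At 17: go left to 26.
        At 26: go left to 28.
          At 28: no left child.
          Visit 28.
          At 28: go right to 2.
            2 is a leaf — visit 2.
        Visit 26.
        At 26: no right child.
      Visit 17.
      At 17: go right to 30.
        At 30: go left to 27.
          27 is a leaf — visit 27.
        Visit 30.
        At 30: no right child.
  Visit 15.
  At 15: go right to 6.
    At 6: go left to 18.
      18 is a leaf — visit 18.
    Visit 6.
    At 6: no right child.
Visit 11.
At 11: go right to 35.
  35 is a leaf — visit 35.
Full in-order sequence: 21, 20, 12, 32, 34, 28, 2, 26, 17, 27, 30, 15, 18, 6, 11, 35.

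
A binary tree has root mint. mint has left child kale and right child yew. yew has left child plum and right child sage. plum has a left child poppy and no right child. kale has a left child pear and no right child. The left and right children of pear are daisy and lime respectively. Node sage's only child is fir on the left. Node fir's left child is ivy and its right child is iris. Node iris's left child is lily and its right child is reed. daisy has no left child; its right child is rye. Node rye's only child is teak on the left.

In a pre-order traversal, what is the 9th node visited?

plum

Pre-order visits the node, then its left subtree, then its right subtree.
Visit mint.
At mint: go left to kale.
  Visit kale.
  At kale: go left to pear.
    Visit pear.
    At pear: go left to daisy.
      Visit daisy.
      At daisy: no left child.
      At daisy: go right to rye.
        Visit rye.
        At rye: go left to teak.
          teak is a leaf — visit teak.
        At rye: no right child.
    At pear: go right to lime.
      lime is a leaf — visit lime.
  At kale: no right child.
At mint: go right to yew.
  Visit yew.
  At yew: go left to plum.
    Visit plum.
    At plum: go left to poppy.
      poppy is a leaf — visit poppy.
    At plum: no right child.
  At yew: go right to sage.
    Visit sage.
    At sage: go left to fir.
      Visit fir.
      At fir: go left to ivy.
        ivy is a leaf — visit ivy.
      At fir: go right to iris.
        Visit iris.
        At iris: go left to lily.
          lily is a leaf — visit lily.
        At iris: go right to reed.
          reed is a leaf — visit reed.
    At sage: no right child.
Full pre-order sequence: mint, kale, pear, daisy, rye, teak, lime, yew, plum, poppy, sage, fir, ivy, iris, lily, reed.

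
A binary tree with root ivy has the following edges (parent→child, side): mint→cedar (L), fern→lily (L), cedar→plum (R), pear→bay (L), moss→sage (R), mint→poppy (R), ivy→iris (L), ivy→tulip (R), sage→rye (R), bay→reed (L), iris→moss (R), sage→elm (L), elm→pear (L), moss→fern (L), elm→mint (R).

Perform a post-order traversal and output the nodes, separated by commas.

lily, fern, reed, bay, pear, plum, cedar, poppy, mint, elm, rye, sage, moss, iris, tulip, ivy

Post-order visits the left subtree, then the right subtree, then the node.
At ivy: go left to iris.
  At iris: no left child.
  At iris: go right to moss.
    At moss: go left to fern.
      At fern: go left to lily.
        lily is a leaf — visit lily.
      At fern: no right child.
      Visit fern.
    At moss: go right to sage.
      At sage: go left to elm.
        At elm: go left to pear.
          At pear: go left to bay.
            At bay: go left to reed.
              reed is a leaf — visit reed.
            At bay: no right child.
            Visit bay.
          At pear: no right child.
          Visit pear.
        At elm: go right to mint.
          At mint: go left to cedar.
            At cedar: no left child.
            At cedar: go right to plum.
              plum is a leaf — visit plum.
            Visit cedar.
          At mint: go right to poppy.
            poppy is a leaf — visit poppy.
          Visit mint.
        Visit elm.
      At sage: go right to rye.
        rye is a leaf — visit rye.
      Visit sage.
    Visit moss.
  Visit iris.
At ivy: go right to tulip.
  tulip is a leaf — visit tulip.
Visit ivy.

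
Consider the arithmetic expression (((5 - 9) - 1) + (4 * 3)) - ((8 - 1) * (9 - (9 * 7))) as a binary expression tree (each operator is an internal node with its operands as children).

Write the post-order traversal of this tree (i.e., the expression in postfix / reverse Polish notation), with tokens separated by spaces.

Post-order on an expression tree gives postfix notation: for each operator, emit left operand, right operand, then the operator.

5 9 - 1 - 4 3 * + 8 1 - 9 9 7 * - * -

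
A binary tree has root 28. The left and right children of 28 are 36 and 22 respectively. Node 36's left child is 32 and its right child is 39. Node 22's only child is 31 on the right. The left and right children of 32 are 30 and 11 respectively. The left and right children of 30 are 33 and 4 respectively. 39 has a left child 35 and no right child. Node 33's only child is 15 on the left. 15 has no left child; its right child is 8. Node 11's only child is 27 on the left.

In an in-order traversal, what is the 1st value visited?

15

In-order visits the left subtree, then the node, then the right subtree.
At 28: go left to 36.
  At 36: go left to 32.
    At 32: go left to 30.
      At 30: go left to 33.
        At 33: go left to 15.
          At 15: no left child.
          Visit 15.
          At 15: go right to 8.
            8 is a leaf — visit 8.
        Visit 33.
        At 33: no right child.
      Visit 30.
      At 30: go right to 4.
        4 is a leaf — visit 4.
    Visit 32.
    At 32: go right to 11.
      At 11: go left to 27.
        27 is a leaf — visit 27.
      Visit 11.
      At 11: no right child.
  Visit 36.
  At 36: go right to 39.
    At 39: go left to 35.
      35 is a leaf — visit 35.
    Visit 39.
    At 39: no right child.
Visit 28.
At 28: go right to 22.
  At 22: no left child.
  Visit 22.
  At 22: go right to 31.
    31 is a leaf — visit 31.
Full in-order sequence: 15, 8, 33, 30, 4, 32, 27, 11, 36, 35, 39, 28, 22, 31.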